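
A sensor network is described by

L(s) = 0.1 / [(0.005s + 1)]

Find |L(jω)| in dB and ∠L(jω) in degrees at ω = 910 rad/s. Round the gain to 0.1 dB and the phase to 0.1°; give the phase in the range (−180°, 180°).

-33.4 dB, -77.6°

At ω = 910 rad/s:
pole (1 + j910·0.005) = 1 + j4.55 → |·| ≈ 4.6586, ∠ ≈ 77.60°
|L| = 0.1 · 1 / (4.6586) ≈ 0.021466
Gain = 20 log₁₀(0.021466) ≈ -33.36 dB
∠L = (0°) − (77.60°) = -77.60°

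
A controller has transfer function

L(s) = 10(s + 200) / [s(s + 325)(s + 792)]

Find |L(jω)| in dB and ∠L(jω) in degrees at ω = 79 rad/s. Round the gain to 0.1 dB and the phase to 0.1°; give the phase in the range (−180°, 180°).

-79.8 dB, -87.8°

At s = jω = j79:
zero (s+200): 200 + j79 → |·| = √(200²+79²) = √46241 ≈ 215.04, ∠ = arctan(79/200) ≈ 21.55°
pole (s+325): 325 + j79 → |·| = √(325²+79²) = √111866 ≈ 334.46, ∠ = arctan(79/325) ≈ 13.66°
pole (s+792): 792 + j79 → |·| = √(792²+79²) = √633505 ≈ 795.93, ∠ = arctan(79/792) ≈ 5.70°
pole at origin: |s| = 79, ∠ = 90.00° (in denominator)
|L| = 10 · 215.04 / 2.103e+07 ≈ 0.00010225
Gain = 20 log₁₀(0.00010225) ≈ -79.81 dB
∠L = 21.55° − 109.36° = -87.81°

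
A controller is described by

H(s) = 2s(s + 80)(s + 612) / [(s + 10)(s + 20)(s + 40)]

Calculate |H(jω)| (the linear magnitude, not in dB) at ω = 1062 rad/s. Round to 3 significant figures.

At s = jω = j1062:
zero (s+80): 80 + j1062 → |·| = √(80²+1062²) = √1134244 ≈ 1065, ∠ = arctan(1062/80) ≈ 85.69°
zero (s+612): 612 + j1062 → |·| = √(612²+1062²) = √1502388 ≈ 1225.7, ∠ = arctan(1062/612) ≈ 60.05°
zero at origin: s = j1062 → |·| = 1062, ∠ = 90.00°
pole (s+10): 10 + j1062 → |·| = √(10²+1062²) = √1127944 ≈ 1062, ∠ = arctan(1062/10) ≈ 89.46°
pole (s+20): 20 + j1062 → |·| = √(20²+1062²) = √1128244 ≈ 1062.2, ∠ = arctan(1062/20) ≈ 88.92°
pole (s+40): 40 + j1062 → |·| = √(40²+1062²) = √1129444 ≈ 1062.8, ∠ = arctan(1062/40) ≈ 87.84°
|H| = 2 · 1.3863e+09 / 1.1989e+09 ≈ 2.3126

2.31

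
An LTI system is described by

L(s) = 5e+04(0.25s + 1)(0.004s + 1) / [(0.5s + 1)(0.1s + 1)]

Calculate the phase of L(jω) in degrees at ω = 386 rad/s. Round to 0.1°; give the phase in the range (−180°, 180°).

-31.7°

At ω = 386 rad/s:
zero (1 + j386·0.25) = 1 + j96.5 → |·| ≈ 96.505, ∠ ≈ 89.41°
zero (1 + j386·0.004) = 1 + j1.544 → |·| ≈ 1.8395, ∠ ≈ 57.07°
pole (1 + j386·0.5) = 1 + j193 → |·| ≈ 193, ∠ ≈ 89.70°
pole (1 + j386·0.1) = 1 + j38.6 → |·| ≈ 38.613, ∠ ≈ 88.52°
∠L = (89.41° + 57.07°) − (89.70° + 88.52°) = -31.74°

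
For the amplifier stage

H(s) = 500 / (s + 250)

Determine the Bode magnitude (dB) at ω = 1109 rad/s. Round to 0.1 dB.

Substitute s = j1109:
Numerator: 500 = 500 + j0
Denominator: (j1109) + 250 = 250 + j1109
|N| = √(500² + 0²) ≈ 500, ∠N ≈ 0.00°
|D| = √(250² + 1109²) ≈ 1136.8, ∠D ≈ 77.30°
|H| = 500 / 1136.8 ≈ 0.43983
Gain = 20 log₁₀(0.43983) ≈ -7.13 dB

-7.1 dB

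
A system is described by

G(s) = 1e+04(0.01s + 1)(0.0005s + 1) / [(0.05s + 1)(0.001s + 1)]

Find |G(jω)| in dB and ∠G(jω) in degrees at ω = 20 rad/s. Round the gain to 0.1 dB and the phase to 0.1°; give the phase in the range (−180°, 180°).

77.2 dB, -34.3°

At ω = 20 rad/s:
zero (1 + j20·0.01) = 1 + j0.2 → |·| ≈ 1.0198, ∠ ≈ 11.31°
zero (1 + j20·0.0005) = 1 + j0.01 → |·| ≈ 1, ∠ ≈ 0.57°
pole (1 + j20·0.05) = 1 + j1 → |·| ≈ 1.4142, ∠ ≈ 45.00°
pole (1 + j20·0.001) = 1 + j0.02 → |·| ≈ 1.0002, ∠ ≈ 1.15°
|G| = 1e+04 · 1.0198 · 1 / (1.4142 · 1.0002) ≈ 7209.7
Gain = 20 log₁₀(7209.7) ≈ 77.16 dB
∠G = (11.31° + 0.57°) − (45.00° + 1.15°) = -34.27°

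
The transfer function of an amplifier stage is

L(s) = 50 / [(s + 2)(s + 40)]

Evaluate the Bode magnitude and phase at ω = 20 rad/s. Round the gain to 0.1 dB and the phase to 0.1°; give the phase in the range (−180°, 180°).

-25.1 dB, -110.9°

At s = jω = j20:
pole (s+2): 2 + j20 → |·| = √(2²+20²) = √404 ≈ 20.1, ∠ = arctan(20/2) ≈ 84.29°
pole (s+40): 40 + j20 → |·| = √(40²+20²) = √2000 ≈ 44.721, ∠ = arctan(20/40) ≈ 26.57°
|L| = 50 / 898.89 ≈ 0.055624
Gain = 20 log₁₀(0.055624) ≈ -25.09 dB
∠L = 0.00° − 110.86° = -110.86°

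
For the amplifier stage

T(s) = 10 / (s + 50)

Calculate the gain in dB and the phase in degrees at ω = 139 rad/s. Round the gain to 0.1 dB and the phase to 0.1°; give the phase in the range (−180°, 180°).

-23.4 dB, -70.2°

At s = jω = j139:
pole (s+50): 50 + j139 → |·| = √(50²+139²) = √21821 ≈ 147.72, ∠ = arctan(139/50) ≈ 70.22°
|T| = 10 / 147.72 ≈ 0.067696
Gain = 20 log₁₀(0.067696) ≈ -23.39 dB
∠T = 0.00° − 70.22° = -70.22°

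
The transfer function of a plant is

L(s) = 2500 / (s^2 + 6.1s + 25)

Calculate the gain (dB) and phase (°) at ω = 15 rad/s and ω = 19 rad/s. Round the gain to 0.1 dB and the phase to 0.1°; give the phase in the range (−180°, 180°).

At s = jω = j15:
quadratic: (j15)² + 6.1·j15 + 25 = -200 + j91.5 → |·| ≈ 219.94, ∠ ≈ 155.42°
|L| = 2500 / 219.94 ≈ 11.367
Gain = 20 log₁₀(11.367) ≈ 21.11 dB
∠L = 0.00° − 155.42° = -155.42°

At s = jω = j19:
quadratic: (j19)² + 6.1·j19 + 25 = -336 + j115.9 → |·| ≈ 355.43, ∠ ≈ 160.97°
|L| = 2500 / 355.43 ≈ 7.0337
Gain = 20 log₁₀(7.0337) ≈ 16.94 dB
∠L = 0.00° − 160.97° = -160.97°

ω = 15: 21.1 dB, -155.4°; ω = 19: 16.9 dB, -161.0°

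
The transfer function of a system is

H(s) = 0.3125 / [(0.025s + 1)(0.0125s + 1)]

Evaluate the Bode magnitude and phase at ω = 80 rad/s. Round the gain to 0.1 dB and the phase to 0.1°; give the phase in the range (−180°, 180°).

-20.1 dB, -108.4°

At ω = 80 rad/s:
pole (1 + j80·0.025) = 1 + j2 → |·| ≈ 2.2361, ∠ ≈ 63.43°
pole (1 + j80·0.0125) = 1 + j1 → |·| ≈ 1.4142, ∠ ≈ 45.00°
|H| = 0.3125 · 1 / (2.2361 · 1.4142) ≈ 0.098821
Gain = 20 log₁₀(0.098821) ≈ -20.10 dB
∠H = (0°) − (63.43° + 45.00°) = -108.43°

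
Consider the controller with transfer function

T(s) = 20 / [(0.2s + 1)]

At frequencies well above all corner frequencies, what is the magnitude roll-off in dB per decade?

-20 dB/decade

Each pole contributes −20 dB/decade at high frequency; each zero contributes +20 dB/decade.
Net: 0 zero(s) − 1 pole(s) → -20 dB/decade.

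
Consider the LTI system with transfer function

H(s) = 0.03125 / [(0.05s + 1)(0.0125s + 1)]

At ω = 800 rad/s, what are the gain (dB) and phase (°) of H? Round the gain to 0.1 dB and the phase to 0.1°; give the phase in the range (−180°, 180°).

-82.2 dB, -172.9°

At ω = 800 rad/s:
pole (1 + j800·0.05) = 1 + j40 → |·| ≈ 40.012, ∠ ≈ 88.57°
pole (1 + j800·0.0125) = 1 + j10 → |·| ≈ 10.05, ∠ ≈ 84.29°
|H| = 0.03125 · 1 / (40.012 · 10.05) ≈ 7.7713e-05
Gain = 20 log₁₀(7.7713e-05) ≈ -82.19 dB
∠H = (0°) − (88.57° + 84.29°) = -172.86°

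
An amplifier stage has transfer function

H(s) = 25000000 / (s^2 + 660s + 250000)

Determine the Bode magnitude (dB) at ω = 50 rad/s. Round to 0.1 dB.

40.0 dB

At s = jω = j50:
quadratic: (j50)² + 660·j50 + 250000 = 247500 + j33000 → |·| ≈ 2.4969e+05, ∠ ≈ 7.59°
|H| = 25000000 / 2.4969e+05 ≈ 100.12
Gain = 20 log₁₀(100.12) ≈ 40.01 dB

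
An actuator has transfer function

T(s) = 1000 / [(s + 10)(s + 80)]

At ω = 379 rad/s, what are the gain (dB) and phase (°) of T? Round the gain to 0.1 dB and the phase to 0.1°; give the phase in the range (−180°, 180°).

-43.3 dB, -166.6°

At s = jω = j379:
pole (s+10): 10 + j379 → |·| = √(10²+379²) = √143741 ≈ 379.13, ∠ = arctan(379/10) ≈ 88.49°
pole (s+80): 80 + j379 → |·| = √(80²+379²) = √150041 ≈ 387.35, ∠ = arctan(379/80) ≈ 78.08°
|T| = 1000 / 1.4686e+05 ≈ 0.0068092
Gain = 20 log₁₀(0.0068092) ≈ -43.34 dB
∠T = 0.00° − 166.57° = -166.57°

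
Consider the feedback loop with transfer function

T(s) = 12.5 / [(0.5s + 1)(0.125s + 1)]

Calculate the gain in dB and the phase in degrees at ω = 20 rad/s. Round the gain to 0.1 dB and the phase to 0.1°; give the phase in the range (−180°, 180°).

-6.7 dB, -152.5°

At ω = 20 rad/s:
pole (1 + j20·0.5) = 1 + j10 → |·| ≈ 10.05, ∠ ≈ 84.29°
pole (1 + j20·0.125) = 1 + j2.5 → |·| ≈ 2.6926, ∠ ≈ 68.20°
|T| = 12.5 · 1 / (10.05 · 2.6926) ≈ 0.46193
Gain = 20 log₁₀(0.46193) ≈ -6.71 dB
∠T = (0°) − (84.29° + 68.20°) = -152.49°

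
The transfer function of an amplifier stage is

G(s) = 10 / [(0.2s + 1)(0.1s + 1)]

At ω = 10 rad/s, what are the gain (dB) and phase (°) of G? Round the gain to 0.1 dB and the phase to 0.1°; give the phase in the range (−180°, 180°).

10.0 dB, -108.4°

At ω = 10 rad/s:
pole (1 + j10·0.2) = 1 + j2 → |·| ≈ 2.2361, ∠ ≈ 63.43°
pole (1 + j10·0.1) = 1 + j1 → |·| ≈ 1.4142, ∠ ≈ 45.00°
|G| = 10 · 1 / (2.2361 · 1.4142) ≈ 3.1623
Gain = 20 log₁₀(3.1623) ≈ 10.00 dB
∠G = (0°) − (63.43° + 45.00°) = -108.43°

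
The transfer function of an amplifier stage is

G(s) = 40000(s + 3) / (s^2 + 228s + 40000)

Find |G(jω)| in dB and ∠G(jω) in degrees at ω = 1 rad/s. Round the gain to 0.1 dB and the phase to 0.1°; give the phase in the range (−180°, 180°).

10.0 dB, 18.1°

At s = jω = j1:
zero (s+3): 3 + j1 → |·| = √(3²+1²) = √10 ≈ 3.1623, ∠ = arctan(1/3) ≈ 18.43°
quadratic: (j1)² + 228·j1 + 40000 = 39999 + j228 → |·| ≈ 40000, ∠ ≈ 0.33°
|G| = 40000 · 3.1623 / 40000 ≈ 3.1623
Gain = 20 log₁₀(3.1623) ≈ 10.00 dB
∠G = 18.43° − 0.33° = 18.10°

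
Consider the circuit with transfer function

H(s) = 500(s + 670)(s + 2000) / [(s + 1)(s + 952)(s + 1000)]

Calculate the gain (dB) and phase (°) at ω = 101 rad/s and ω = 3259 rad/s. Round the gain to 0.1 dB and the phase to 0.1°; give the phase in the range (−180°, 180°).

ω = 101: 16.9 dB, -89.8°; ω = 3259: -15.5 dB, -99.8°

At s = jω = j101:
zero (s+670): 670 + j101 → |·| = √(670²+101²) = √459101 ≈ 677.57, ∠ = arctan(101/670) ≈ 8.57°
zero (s+2000): 2000 + j101 → |·| = √(2000²+101²) = √4010201 ≈ 2002.5, ∠ = arctan(101/2000) ≈ 2.89°
pole (s+1): 1 + j101 → |·| = √(1²+101²) = √10202 ≈ 101, ∠ = arctan(101/1) ≈ 89.43°
pole (s+952): 952 + j101 → |·| = √(952²+101²) = √916505 ≈ 957.34, ∠ = arctan(101/952) ≈ 6.06°
pole (s+1000): 1000 + j101 → |·| = √(1000²+101²) = √1010201 ≈ 1005.1, ∠ = arctan(101/1000) ≈ 5.77°
|H| = 500 · 1.3568e+06 / 9.7184e+07 ≈ 6.9806
Gain = 20 log₁₀(6.9806) ≈ 16.88 dB
∠H = 11.46° − 101.26° = -89.80°

At s = jω = j3259:
zero (s+670): 670 + j3259 → |·| = √(670²+3259²) = √11069981 ≈ 3327.2, ∠ = arctan(3259/670) ≈ 78.38°
zero (s+2000): 2000 + j3259 → |·| = √(2000²+3259²) = √14621081 ≈ 3823.8, ∠ = arctan(3259/2000) ≈ 58.46°
pole (s+1): 1 + j3259 → |·| = √(1²+3259²) = √10621082 ≈ 3259, ∠ = arctan(3259/1) ≈ 89.98°
pole (s+952): 952 + j3259 → |·| = √(952²+3259²) = √11527385 ≈ 3395.2, ∠ = arctan(3259/952) ≈ 73.72°
pole (s+1000): 1000 + j3259 → |·| = √(1000²+3259²) = √11621081 ≈ 3409, ∠ = arctan(3259/1000) ≈ 72.94°
|H| = 500 · 1.2723e+07 / 3.772e+10 ≈ 0.16865
Gain = 20 log₁₀(0.16865) ≈ -15.46 dB
∠H = 136.84° − 236.64° = -99.80°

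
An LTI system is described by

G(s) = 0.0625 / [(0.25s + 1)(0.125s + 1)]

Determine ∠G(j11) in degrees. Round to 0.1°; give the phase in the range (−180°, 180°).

-124.0°

At ω = 11 rad/s:
pole (1 + j11·0.25) = 1 + j2.75 → |·| ≈ 2.9262, ∠ ≈ 70.02°
pole (1 + j11·0.125) = 1 + j1.375 → |·| ≈ 1.7002, ∠ ≈ 53.97°
∠G = (0°) − (70.02° + 53.97°) = -123.99°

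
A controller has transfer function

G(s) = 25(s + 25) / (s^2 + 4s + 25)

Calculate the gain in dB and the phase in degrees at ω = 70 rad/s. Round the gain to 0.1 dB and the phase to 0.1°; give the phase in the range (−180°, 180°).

At s = jω = j70:
zero (s+25): 25 + j70 → |·| = √(25²+70²) = √5525 ≈ 74.33, ∠ = arctan(70/25) ≈ 70.35°
quadratic: (j70)² + 4·j70 + 25 = -4875 + j280 → |·| ≈ 4883, ∠ ≈ 176.71°
|G| = 25 · 74.33 / 4883 ≈ 0.38055
Gain = 20 log₁₀(0.38055) ≈ -8.39 dB
∠G = 70.35° − 176.71° = -106.36°

-8.4 dB, -106.4°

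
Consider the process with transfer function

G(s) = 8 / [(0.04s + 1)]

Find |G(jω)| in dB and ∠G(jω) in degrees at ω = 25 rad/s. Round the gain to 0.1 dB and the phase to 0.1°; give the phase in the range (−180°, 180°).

15.1 dB, -45.0°

At ω = 25 rad/s:
pole (1 + j25·0.04) = 1 + j1 → |·| ≈ 1.4142, ∠ ≈ 45.00°
|G| = 8 · 1 / (1.4142) ≈ 5.6569
Gain = 20 log₁₀(5.6569) ≈ 15.05 dB
∠G = (0°) − (45.00°) = -45.00°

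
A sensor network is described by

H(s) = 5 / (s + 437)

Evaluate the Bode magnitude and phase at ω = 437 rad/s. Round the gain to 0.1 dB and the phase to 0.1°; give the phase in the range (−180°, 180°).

Substitute s = j437:
Numerator: 5 = 5 + j0
Denominator: (j437) + 437 = 437 + j437
|N| = √(5² + 0²) ≈ 5, ∠N ≈ 0.00°
|D| = √(437² + 437²) ≈ 618.01, ∠D ≈ 45.00°
|H| = 5 / 618.01 ≈ 0.0080905
Gain = 20 log₁₀(0.0080905) ≈ -41.84 dB
∠H = 0.00° − 45.00° = -45.00°

-41.8 dB, -45.0°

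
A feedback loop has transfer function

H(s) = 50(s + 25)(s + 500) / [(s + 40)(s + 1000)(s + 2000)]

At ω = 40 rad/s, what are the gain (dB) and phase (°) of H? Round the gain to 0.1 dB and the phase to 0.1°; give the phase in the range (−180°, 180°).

-39.6 dB, 14.1°

At s = jω = j40:
zero (s+25): 25 + j40 → |·| = √(25²+40²) = √2225 ≈ 47.17, ∠ = arctan(40/25) ≈ 57.99°
zero (s+500): 500 + j40 → |·| = √(500²+40²) = √251600 ≈ 501.6, ∠ = arctan(40/500) ≈ 4.57°
pole (s+40): 40 + j40 → |·| = √(40²+40²) = √3200 ≈ 56.569, ∠ = arctan(40/40) ≈ 45.00°
pole (s+1000): 1000 + j40 → |·| = √(1000²+40²) = √1001600 ≈ 1000.8, ∠ = arctan(40/1000) ≈ 2.29°
pole (s+2000): 2000 + j40 → |·| = √(2000²+40²) = √4001600 ≈ 2000.4, ∠ = arctan(40/2000) ≈ 1.15°
|H| = 50 · 23660 / 1.1325e+08 ≈ 0.010446
Gain = 20 log₁₀(0.010446) ≈ -39.62 dB
∠H = 62.56° − 48.44° = 14.12°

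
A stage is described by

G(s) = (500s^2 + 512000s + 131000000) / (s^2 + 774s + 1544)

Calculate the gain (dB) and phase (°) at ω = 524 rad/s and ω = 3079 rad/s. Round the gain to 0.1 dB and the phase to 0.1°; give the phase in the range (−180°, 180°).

ω = 524: 54.8 dB, -32.6°; ω = 3079: 54.0 dB, -4.8°

Substitute s = j524:
Numerator: 500(j524)^2 + 512000(j524) + 131000000 = -6288000 + j268288000
Denominator: (j524)^2 + 774(j524) + 1544 = -273032 + j405576
|N| = √(6288000² + 268288000²) ≈ 2.6836e+08, ∠N ≈ 91.34°
|D| = √(273032² + 405576²) ≈ 4.8892e+05, ∠D ≈ 123.95°
|G| = 2.6836e+08 / 4.8892e+05 ≈ 548.88
Gain = 20 log₁₀(548.88) ≈ 54.79 dB
∠G = 91.34° − 123.95° = -32.61°

Substitute s = j3079:
Numerator: 500(j3079)^2 + 512000(j3079) + 131000000 = -4609120500 + j1576448000
Denominator: (j3079)^2 + 774(j3079) + 1544 = -9478697 + j2383146
|N| = √(4609120500² + 1576448000²) ≈ 4.8713e+09, ∠N ≈ 161.12°
|D| = √(9478697² + 2383146²) ≈ 9.7737e+06, ∠D ≈ 165.89°
|G| = 4.8713e+09 / 9.7737e+06 ≈ 498.41
Gain = 20 log₁₀(498.41) ≈ 53.95 dB
∠G = 161.12° − 165.89° = -4.77°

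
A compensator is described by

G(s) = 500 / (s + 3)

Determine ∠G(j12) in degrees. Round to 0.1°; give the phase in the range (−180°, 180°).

-76.0°

At s = jω = j12:
pole (s+3): 3 + j12 → |·| = √(3²+12²) = √153 ≈ 12.369, ∠ = arctan(12/3) ≈ 75.96°
∠G = 0.00° − 75.96° = -75.96°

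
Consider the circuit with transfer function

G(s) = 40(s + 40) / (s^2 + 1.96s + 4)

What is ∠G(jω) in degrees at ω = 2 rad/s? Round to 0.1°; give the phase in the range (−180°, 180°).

At s = jω = j2:
zero (s+40): 40 + j2 → |·| = √(40²+2²) = √1604 ≈ 40.05, ∠ = arctan(2/40) ≈ 2.86°
quadratic: (j2)² + 1.96·j2 + 4 = 0 + j3.92 → |·| ≈ 3.92, ∠ ≈ 90.00°
∠G = 2.86° − 90.00° = -87.14°

-87.1°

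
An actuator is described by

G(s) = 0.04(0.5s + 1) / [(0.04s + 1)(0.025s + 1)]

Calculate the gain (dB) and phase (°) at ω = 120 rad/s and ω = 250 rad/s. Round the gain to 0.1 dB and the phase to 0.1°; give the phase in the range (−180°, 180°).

ω = 120: -16.2 dB, -60.8°; ω = 250: -22.1 dB, -75.7°

At ω = 120 rad/s:
zero (1 + j120·0.5) = 1 + j60 → |·| ≈ 60.008, ∠ ≈ 89.05°
pole (1 + j120·0.04) = 1 + j4.8 → |·| ≈ 4.9031, ∠ ≈ 78.23°
pole (1 + j120·0.025) = 1 + j3 → |·| ≈ 3.1623, ∠ ≈ 71.57°
|G| = 0.04 · 60.008 / (4.9031 · 3.1623) ≈ 0.15481
Gain = 20 log₁₀(0.15481) ≈ -16.20 dB
∠G = (89.05°) − (78.23° + 71.57°) = -60.75°

At ω = 250 rad/s:
zero (1 + j250·0.5) = 1 + j125 → |·| ≈ 125, ∠ ≈ 89.54°
pole (1 + j250·0.04) = 1 + j10 → |·| ≈ 10.05, ∠ ≈ 84.29°
pole (1 + j250·0.025) = 1 + j6.25 → |·| ≈ 6.3295, ∠ ≈ 80.91°
|G| = 0.04 · 125 / (10.05 · 6.3295) ≈ 0.078602
Gain = 20 log₁₀(0.078602) ≈ -22.09 dB
∠G = (89.54°) − (84.29° + 80.91°) = -75.66°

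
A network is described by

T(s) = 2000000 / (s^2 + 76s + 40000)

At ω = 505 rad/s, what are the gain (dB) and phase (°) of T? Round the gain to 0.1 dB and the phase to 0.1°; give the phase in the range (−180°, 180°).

At s = jω = j505:
quadratic: (j505)² + 76·j505 + 40000 = -215025 + j38380 → |·| ≈ 2.1842e+05, ∠ ≈ 169.88°
|T| = 2000000 / 2.1842e+05 ≈ 9.1567
Gain = 20 log₁₀(9.1567) ≈ 19.23 dB
∠T = 0.00° − 169.88° = -169.88°

19.2 dB, -169.9°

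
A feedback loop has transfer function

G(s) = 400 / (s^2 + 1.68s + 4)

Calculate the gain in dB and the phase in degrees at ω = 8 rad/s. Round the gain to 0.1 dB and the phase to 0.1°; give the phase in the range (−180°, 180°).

16.3 dB, -167.4°

At s = jω = j8:
quadratic: (j8)² + 1.68·j8 + 4 = -60 + j13.44 → |·| ≈ 61.487, ∠ ≈ 167.37°
|G| = 400 / 61.487 ≈ 6.5054
Gain = 20 log₁₀(6.5054) ≈ 16.27 dB
∠G = 0.00° − 167.37° = -167.37°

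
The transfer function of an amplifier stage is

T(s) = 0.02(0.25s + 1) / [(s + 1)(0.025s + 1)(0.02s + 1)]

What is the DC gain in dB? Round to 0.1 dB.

-34.0 dB

T(0) = 0.02 · 1 / 1 = 0.02
20 log₁₀(0.02) ≈ -33.98 dB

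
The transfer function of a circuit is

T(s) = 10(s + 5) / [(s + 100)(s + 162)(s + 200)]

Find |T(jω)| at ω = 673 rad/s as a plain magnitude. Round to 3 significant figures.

2.04e-05

At s = jω = j673:
zero (s+5): 5 + j673 → |·| = √(5²+673²) = √452954 ≈ 673.02, ∠ = arctan(673/5) ≈ 89.57°
pole (s+100): 100 + j673 → |·| = √(100²+673²) = √462929 ≈ 680.39, ∠ = arctan(673/100) ≈ 81.55°
pole (s+162): 162 + j673 → |·| = √(162²+673²) = √479173 ≈ 692.22, ∠ = arctan(673/162) ≈ 76.47°
pole (s+200): 200 + j673 → |·| = √(200²+673²) = √492929 ≈ 702.09, ∠ = arctan(673/200) ≈ 73.45°
|T| = 10 · 673.02 / 3.3067e+08 ≈ 2.0353e-05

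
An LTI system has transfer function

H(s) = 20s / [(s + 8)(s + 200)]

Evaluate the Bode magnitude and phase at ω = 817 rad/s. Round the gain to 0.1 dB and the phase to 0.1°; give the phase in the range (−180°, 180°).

-32.5 dB, -75.7°

At s = jω = j817:
zero at origin: s = j817 → |·| = 817, ∠ = 90.00°
pole (s+8): 8 + j817 → |·| = √(8²+817²) = √667553 ≈ 817.04, ∠ = arctan(817/8) ≈ 89.44°
pole (s+200): 200 + j817 → |·| = √(200²+817²) = √707489 ≈ 841.12, ∠ = arctan(817/200) ≈ 76.24°
|H| = 20 · 817 / 6.8723e+05 ≈ 0.023777
Gain = 20 log₁₀(0.023777) ≈ -32.48 dB
∠H = 90.00° − 165.68° = -75.68°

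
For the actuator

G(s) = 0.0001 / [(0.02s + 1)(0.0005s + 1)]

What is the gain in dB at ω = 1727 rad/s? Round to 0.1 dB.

-113.2 dB

At ω = 1727 rad/s:
pole (1 + j1727·0.02) = 1 + j34.54 → |·| ≈ 34.554, ∠ ≈ 88.34°
pole (1 + j1727·0.0005) = 1 + j0.8635 → |·| ≈ 1.3212, ∠ ≈ 40.81°
|G| = 0.0001 · 1 / (34.554 · 1.3212) ≈ 2.1904e-06
Gain = 20 log₁₀(2.1904e-06) ≈ -113.19 dB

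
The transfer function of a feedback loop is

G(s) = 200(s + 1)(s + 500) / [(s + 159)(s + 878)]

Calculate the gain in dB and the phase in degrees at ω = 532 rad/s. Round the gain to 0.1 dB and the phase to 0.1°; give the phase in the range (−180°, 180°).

42.7 dB, 32.1°

At s = jω = j532:
zero (s+1): 1 + j532 → |·| = √(1²+532²) = √283025 ≈ 532, ∠ = arctan(532/1) ≈ 89.89°
zero (s+500): 500 + j532 → |·| = √(500²+532²) = √533024 ≈ 730.08, ∠ = arctan(532/500) ≈ 46.78°
pole (s+159): 159 + j532 → |·| = √(159²+532²) = √308305 ≈ 555.25, ∠ = arctan(532/159) ≈ 73.36°
pole (s+878): 878 + j532 → |·| = √(878²+532²) = √1053908 ≈ 1026.6, ∠ = arctan(532/878) ≈ 31.21°
|G| = 200 · 3.884e+05 / 5.7002e+05 ≈ 136.28
Gain = 20 log₁₀(136.28) ≈ 42.69 dB
∠G = 136.67° − 104.57° = 32.10°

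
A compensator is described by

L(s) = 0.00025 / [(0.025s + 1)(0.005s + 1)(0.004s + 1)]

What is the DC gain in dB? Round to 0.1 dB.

-72.0 dB

L(0) = 0.00025 · 1 / 1 = 0.00025
20 log₁₀(0.00025) ≈ -72.04 dB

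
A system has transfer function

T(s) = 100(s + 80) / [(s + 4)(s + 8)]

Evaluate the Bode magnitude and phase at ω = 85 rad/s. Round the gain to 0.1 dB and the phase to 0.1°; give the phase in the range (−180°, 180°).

4.1 dB, -125.2°

At s = jω = j85:
zero (s+80): 80 + j85 → |·| = √(80²+85²) = √13625 ≈ 116.73, ∠ = arctan(85/80) ≈ 46.74°
pole (s+4): 4 + j85 → |·| = √(4²+85²) = √7241 ≈ 85.094, ∠ = arctan(85/4) ≈ 87.31°
pole (s+8): 8 + j85 → |·| = √(8²+85²) = √7289 ≈ 85.376, ∠ = arctan(85/8) ≈ 84.62°
|T| = 100 · 116.73 / 7265 ≈ 1.6067
Gain = 20 log₁₀(1.6067) ≈ 4.12 dB
∠T = 46.74° − 171.93° = -125.19°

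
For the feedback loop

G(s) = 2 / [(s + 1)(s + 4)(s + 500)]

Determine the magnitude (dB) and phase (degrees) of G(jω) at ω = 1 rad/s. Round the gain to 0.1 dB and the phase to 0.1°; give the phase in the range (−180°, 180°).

At s = jω = j1:
pole (s+1): 1 + j1 → |·| = √(1²+1²) = √2 ≈ 1.4142, ∠ = arctan(1/1) ≈ 45.00°
pole (s+4): 4 + j1 → |·| = √(4²+1²) = √17 ≈ 4.1231, ∠ = arctan(1/4) ≈ 14.04°
pole (s+500): 500 + j1 → |·| = √(500²+1²) = √250001 ≈ 500, ∠ = arctan(1/500) ≈ 0.11°
|G| = 2 / 2915.4 ≈ 0.00068601
Gain = 20 log₁₀(0.00068601) ≈ -63.27 dB
∠G = 0.00° − 59.15° = -59.15°

-63.3 dB, -59.2°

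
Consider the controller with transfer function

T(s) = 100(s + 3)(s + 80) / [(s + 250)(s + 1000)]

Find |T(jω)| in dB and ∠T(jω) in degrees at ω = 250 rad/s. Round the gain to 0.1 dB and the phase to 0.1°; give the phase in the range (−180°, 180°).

25.1 dB, 102.5°

At s = jω = j250:
zero (s+3): 3 + j250 → |·| = √(3²+250²) = √62509 ≈ 250.02, ∠ = arctan(250/3) ≈ 89.31°
zero (s+80): 80 + j250 → |·| = √(80²+250²) = √68900 ≈ 262.49, ∠ = arctan(250/80) ≈ 72.26°
pole (s+250): 250 + j250 → |·| = √(250²+250²) = √125000 ≈ 353.55, ∠ = arctan(250/250) ≈ 45.00°
pole (s+1000): 1000 + j250 → |·| = √(1000²+250²) = √1062500 ≈ 1030.8, ∠ = arctan(250/1000) ≈ 14.04°
|T| = 100 · 65628 / 3.6444e+05 ≈ 18.008
Gain = 20 log₁₀(18.008) ≈ 25.11 dB
∠T = 161.57° − 59.04° = 102.53°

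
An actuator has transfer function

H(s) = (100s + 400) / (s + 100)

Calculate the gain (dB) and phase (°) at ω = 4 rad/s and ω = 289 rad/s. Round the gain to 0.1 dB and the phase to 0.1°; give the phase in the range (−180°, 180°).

Substitute s = j4:
Numerator: 100(j4) + 400 = 400 + j400
Denominator: (j4) + 100 = 100 + j4
|N| = √(400² + 400²) ≈ 565.69, ∠N ≈ 45.00°
|D| = √(100² + 4²) ≈ 100.08, ∠D ≈ 2.29°
|H| = 565.69 / 100.08 ≈ 5.6524
Gain = 20 log₁₀(5.6524) ≈ 15.04 dB
∠H = 45.00° − 2.29° = 42.71°

Substitute s = j289:
Numerator: 100(j289) + 400 = 400 + j28900
Denominator: (j289) + 100 = 100 + j289
|N| = √(400² + 28900²) ≈ 28903, ∠N ≈ 89.21°
|D| = √(100² + 289²) ≈ 305.81, ∠D ≈ 70.91°
|H| = 28903 / 305.81 ≈ 94.513
Gain = 20 log₁₀(94.513) ≈ 39.51 dB
∠H = 89.21° − 70.91° = 18.30°

ω = 4: 15.0 dB, 42.7°; ω = 289: 39.5 dB, 18.3°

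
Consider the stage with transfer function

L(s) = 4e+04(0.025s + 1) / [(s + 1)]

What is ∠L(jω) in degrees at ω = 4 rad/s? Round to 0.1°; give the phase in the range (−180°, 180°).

At ω = 4 rad/s:
zero (1 + j4·0.025) = 1 + j0.1 → |·| ≈ 1.005, ∠ ≈ 5.71°
pole (1 + j4·1) = 1 + j4 → |·| ≈ 4.1231, ∠ ≈ 75.96°
∠L = (5.71°) − (75.96°) = -70.25°

-70.3°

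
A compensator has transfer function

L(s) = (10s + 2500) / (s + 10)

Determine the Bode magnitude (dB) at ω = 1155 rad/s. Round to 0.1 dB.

20.2 dB

Substitute s = j1155:
Numerator: 10(j1155) + 2500 = 2500 + j11550
Denominator: (j1155) + 10 = 10 + j1155
|N| = √(2500² + 11550²) ≈ 11817, ∠N ≈ 77.79°
|D| = √(10² + 1155²) ≈ 1155, ∠D ≈ 89.50°
|L| = 11817 / 1155 ≈ 10.231
Gain = 20 log₁₀(10.231) ≈ 20.20 dB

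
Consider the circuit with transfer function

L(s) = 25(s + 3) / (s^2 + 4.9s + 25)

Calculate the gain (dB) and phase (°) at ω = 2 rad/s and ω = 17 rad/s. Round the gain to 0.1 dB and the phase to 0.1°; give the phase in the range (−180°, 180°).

ω = 2: 11.8 dB, 8.7°; ω = 17: 3.9 dB, -82.5°

At s = jω = j2:
zero (s+3): 3 + j2 → |·| = √(3²+2²) = √13 ≈ 3.6056, ∠ = arctan(2/3) ≈ 33.69°
quadratic: (j2)² + 4.9·j2 + 25 = 21 + j9.8 → |·| ≈ 23.174, ∠ ≈ 25.02°
|L| = 25 · 3.6056 / 23.174 ≈ 3.8897
Gain = 20 log₁₀(3.8897) ≈ 11.80 dB
∠L = 33.69° − 25.02° = 8.67°

At s = jω = j17:
zero (s+3): 3 + j17 → |·| = √(3²+17²) = √298 ≈ 17.263, ∠ = arctan(17/3) ≈ 79.99°
quadratic: (j17)² + 4.9·j17 + 25 = -264 + j83.3 → |·| ≈ 276.83, ∠ ≈ 162.49°
|L| = 25 · 17.263 / 276.83 ≈ 1.559
Gain = 20 log₁₀(1.559) ≈ 3.86 dB
∠L = 79.99° − 162.49° = -82.50°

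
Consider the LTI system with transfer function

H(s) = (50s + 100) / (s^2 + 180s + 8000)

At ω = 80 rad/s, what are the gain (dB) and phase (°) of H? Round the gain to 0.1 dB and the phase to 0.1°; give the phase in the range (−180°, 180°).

Substitute s = j80:
Numerator: 50(j80) + 100 = 100 + j4000
Denominator: (j80)^2 + 180(j80) + 8000 = 1600 + j14400
|N| = √(100² + 4000²) ≈ 4001.2, ∠N ≈ 88.57°
|D| = √(1600² + 14400²) ≈ 14489, ∠D ≈ 83.66°
|H| = 4001.2 / 14489 ≈ 0.27615
Gain = 20 log₁₀(0.27615) ≈ -11.18 dB
∠H = 88.57° − 83.66° = 4.91°

-11.2 dB, 4.9°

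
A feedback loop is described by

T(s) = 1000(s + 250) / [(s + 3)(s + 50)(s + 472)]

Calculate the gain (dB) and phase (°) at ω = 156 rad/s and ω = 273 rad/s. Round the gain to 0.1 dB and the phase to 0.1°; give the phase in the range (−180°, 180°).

At s = jω = j156:
zero (s+250): 250 + j156 → |·| = √(250²+156²) = √86836 ≈ 294.68, ∠ = arctan(156/250) ≈ 31.96°
pole (s+3): 3 + j156 → |·| = √(3²+156²) = √24345 ≈ 156.03, ∠ = arctan(156/3) ≈ 88.90°
pole (s+50): 50 + j156 → |·| = √(50²+156²) = √26836 ≈ 163.82, ∠ = arctan(156/50) ≈ 72.23°
pole (s+472): 472 + j156 → |·| = √(472²+156²) = √247120 ≈ 497.11, ∠ = arctan(156/472) ≈ 18.29°
|T| = 1000 · 294.68 / 1.2707e+07 ≈ 0.02319
Gain = 20 log₁₀(0.02319) ≈ -32.69 dB
∠T = 31.96° − 179.42° = -147.46°

At s = jω = j273:
zero (s+250): 250 + j273 → |·| = √(250²+273²) = √137029 ≈ 370.17, ∠ = arctan(273/250) ≈ 47.52°
pole (s+3): 3 + j273 → |·| = √(3²+273²) = √74538 ≈ 273.02, ∠ = arctan(273/3) ≈ 89.37°
pole (s+50): 50 + j273 → |·| = √(50²+273²) = √77029 ≈ 277.54, ∠ = arctan(273/50) ≈ 79.62°
pole (s+472): 472 + j273 → |·| = √(472²+273²) = √297313 ≈ 545.26, ∠ = arctan(273/472) ≈ 30.04°
|T| = 1000 · 370.17 / 4.1317e+07 ≈ 0.0089593
Gain = 20 log₁₀(0.0089593) ≈ -40.95 dB
∠T = 47.52° − 199.03° = -151.51°

ω = 156: -32.7 dB, -147.5°; ω = 273: -41.0 dB, -151.5°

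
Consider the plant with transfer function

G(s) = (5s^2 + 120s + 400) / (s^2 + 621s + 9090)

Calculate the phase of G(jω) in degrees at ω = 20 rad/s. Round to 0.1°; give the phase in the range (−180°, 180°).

68.7°

Substitute s = j20:
Numerator: 5(j20)^2 + 120(j20) + 400 = -1600 + j2400
Denominator: (j20)^2 + 621(j20) + 9090 = 8690 + j12420
|N| = √(1600² + 2400²) ≈ 2884.4, ∠N ≈ 123.69°
|D| = √(8690² + 12420²) ≈ 15158, ∠D ≈ 55.02°
∠G = 123.69° − 55.02° = 68.67°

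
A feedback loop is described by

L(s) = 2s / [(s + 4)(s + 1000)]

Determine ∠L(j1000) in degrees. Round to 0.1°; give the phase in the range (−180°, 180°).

-44.8°

At s = jω = j1000:
zero at origin: s = j1000 → |·| = 1000, ∠ = 90.00°
pole (s+4): 4 + j1000 → |·| = √(4²+1000²) = √1000016 ≈ 1000, ∠ = arctan(1000/4) ≈ 89.77°
pole (s+1000): 1000 + j1000 → |·| = √(1000²+1000²) = √2000000 ≈ 1414.2, ∠ = arctan(1000/1000) ≈ 45.00°
∠L = 90.00° − 134.77° = -44.77°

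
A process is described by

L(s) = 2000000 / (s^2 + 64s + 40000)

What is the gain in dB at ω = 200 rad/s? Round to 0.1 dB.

43.9 dB

At s = jω = j200:
quadratic: (j200)² + 64·j200 + 40000 = 0 + j12800 → |·| ≈ 12800, ∠ ≈ 90.00°
|L| = 2000000 / 12800 ≈ 156.25
Gain = 20 log₁₀(156.25) ≈ 43.88 dB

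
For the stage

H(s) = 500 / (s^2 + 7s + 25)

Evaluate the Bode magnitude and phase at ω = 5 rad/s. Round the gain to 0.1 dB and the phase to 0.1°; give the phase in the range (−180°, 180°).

23.1 dB, -90.0°

At s = jω = j5:
quadratic: (j5)² + 7·j5 + 25 = 0 + j35 → |·| ≈ 35, ∠ ≈ 90.00°
|H| = 500 / 35 ≈ 14.286
Gain = 20 log₁₀(14.286) ≈ 23.10 dB
∠H = 0.00° − 90.00° = -90.00°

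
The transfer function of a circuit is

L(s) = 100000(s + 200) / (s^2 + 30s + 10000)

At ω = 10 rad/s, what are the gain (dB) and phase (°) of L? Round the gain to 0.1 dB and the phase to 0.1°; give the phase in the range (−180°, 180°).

At s = jω = j10:
zero (s+200): 200 + j10 → |·| = √(200²+10²) = √40100 ≈ 200.25, ∠ = arctan(10/200) ≈ 2.86°
quadratic: (j10)² + 30·j10 + 10000 = 9900 + j300 → |·| ≈ 9904.5, ∠ ≈ 1.74°
|L| = 100000 · 200.25 / 9904.5 ≈ 2021.8
Gain = 20 log₁₀(2021.8) ≈ 66.11 dB
∠L = 2.86° − 1.74° = 1.12°

66.1 dB, 1.1°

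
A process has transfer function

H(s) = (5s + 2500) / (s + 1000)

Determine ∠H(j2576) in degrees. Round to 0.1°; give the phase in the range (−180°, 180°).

10.2°

Substitute s = j2576:
Numerator: 5(j2576) + 2500 = 2500 + j12880
Denominator: (j2576) + 1000 = 1000 + j2576
|N| = √(2500² + 12880²) ≈ 13120, ∠N ≈ 79.02°
|D| = √(1000² + 2576²) ≈ 2763.3, ∠D ≈ 68.78°
∠H = 79.02° − 68.78° = 10.24°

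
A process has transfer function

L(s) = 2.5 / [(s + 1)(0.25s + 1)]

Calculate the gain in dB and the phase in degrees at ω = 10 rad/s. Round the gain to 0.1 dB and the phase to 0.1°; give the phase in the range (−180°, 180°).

-20.7 dB, -152.5°

At ω = 10 rad/s:
pole (1 + j10·1) = 1 + j10 → |·| ≈ 10.05, ∠ ≈ 84.29°
pole (1 + j10·0.25) = 1 + j2.5 → |·| ≈ 2.6926, ∠ ≈ 68.20°
|L| = 2.5 · 1 / (10.05 · 2.6926) ≈ 0.092385
Gain = 20 log₁₀(0.092385) ≈ -20.69 dB
∠L = (0°) − (84.29° + 68.20°) = -152.49°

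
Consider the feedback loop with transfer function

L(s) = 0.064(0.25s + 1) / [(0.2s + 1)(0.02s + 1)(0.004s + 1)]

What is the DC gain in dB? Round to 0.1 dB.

L(0) = 0.064 · 1 / 1 = 0.064
20 log₁₀(0.064) ≈ -23.88 dB

-23.9 dB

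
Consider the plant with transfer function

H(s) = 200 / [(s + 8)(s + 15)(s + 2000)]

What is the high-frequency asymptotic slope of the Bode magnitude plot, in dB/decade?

Each pole contributes −20 dB/decade at high frequency; each zero contributes +20 dB/decade.
Net: 0 zero(s) − 3 pole(s) → -60 dB/decade.

-60 dB/decade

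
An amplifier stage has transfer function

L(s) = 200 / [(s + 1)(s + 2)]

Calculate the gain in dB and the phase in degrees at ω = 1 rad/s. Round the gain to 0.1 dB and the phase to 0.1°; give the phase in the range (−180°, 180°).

At s = jω = j1:
pole (s+1): 1 + j1 → |·| = √(1²+1²) = √2 ≈ 1.4142, ∠ = arctan(1/1) ≈ 45.00°
pole (s+2): 2 + j1 → |·| = √(2²+1²) = √5 ≈ 2.2361, ∠ = arctan(1/2) ≈ 26.57°
|L| = 200 / 3.1623 ≈ 63.245
Gain = 20 log₁₀(63.245) ≈ 36.02 dB
∠L = 0.00° − 71.57° = -71.57°

36.0 dB, -71.6°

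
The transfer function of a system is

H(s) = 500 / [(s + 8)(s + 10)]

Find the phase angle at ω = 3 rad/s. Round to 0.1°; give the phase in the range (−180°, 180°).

-37.3°

At s = jω = j3:
pole (s+8): 8 + j3 → |·| = √(8²+3²) = √73 ≈ 8.544, ∠ = arctan(3/8) ≈ 20.56°
pole (s+10): 10 + j3 → |·| = √(10²+3²) = √109 ≈ 10.44, ∠ = arctan(3/10) ≈ 16.70°
∠H = 0.00° − 37.26° = -37.26°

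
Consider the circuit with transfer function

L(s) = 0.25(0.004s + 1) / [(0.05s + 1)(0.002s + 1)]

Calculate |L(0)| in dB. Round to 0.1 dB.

L(0) = 0.25 · 1 / 1 = 0.25
20 log₁₀(0.25) ≈ -12.04 dB

-12.0 dB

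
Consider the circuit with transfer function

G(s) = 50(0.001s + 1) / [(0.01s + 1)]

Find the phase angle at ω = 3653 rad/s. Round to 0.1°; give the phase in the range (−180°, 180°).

At ω = 3653 rad/s:
zero (1 + j3653·0.001) = 1 + j3.653 → |·| ≈ 3.7874, ∠ ≈ 74.69°
pole (1 + j3653·0.01) = 1 + j36.53 → |·| ≈ 36.544, ∠ ≈ 88.43°
∠G = (74.69°) − (88.43°) = -13.74°

-13.7°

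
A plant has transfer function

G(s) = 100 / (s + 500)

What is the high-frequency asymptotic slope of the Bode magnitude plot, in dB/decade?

-20 dB/decade

Each pole contributes −20 dB/decade at high frequency; each zero contributes +20 dB/decade.
Net: 0 zero(s) − 1 pole(s) → -20 dB/decade.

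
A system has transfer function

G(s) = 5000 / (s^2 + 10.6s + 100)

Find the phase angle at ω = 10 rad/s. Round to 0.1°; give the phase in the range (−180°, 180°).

At s = jω = j10:
quadratic: (j10)² + 10.6·j10 + 100 = 0 + j106 → |·| ≈ 106, ∠ ≈ 90.00°
∠G = 0.00° − 90.00° = -90.00°

-90.0°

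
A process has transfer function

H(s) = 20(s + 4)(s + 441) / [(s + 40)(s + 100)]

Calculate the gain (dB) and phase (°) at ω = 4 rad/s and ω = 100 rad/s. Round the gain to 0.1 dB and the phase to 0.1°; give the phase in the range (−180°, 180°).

ω = 4: 21.9 dB, 37.5°; ω = 100: 35.5 dB, -12.7°

At s = jω = j4:
zero (s+4): 4 + j4 → |·| = √(4²+4²) = √32 ≈ 5.6569, ∠ = arctan(4/4) ≈ 45.00°
zero (s+441): 441 + j4 → |·| = √(441²+4²) = √194497 ≈ 441.02, ∠ = arctan(4/441) ≈ 0.52°
pole (s+40): 40 + j4 → |·| = √(40²+4²) = √1616 ≈ 40.2, ∠ = arctan(4/40) ≈ 5.71°
pole (s+100): 100 + j4 → |·| = √(100²+4²) = √10016 ≈ 100.08, ∠ = arctan(4/100) ≈ 2.29°
|H| = 20 · 2494.8 / 4023.2 ≈ 12.402
Gain = 20 log₁₀(12.402) ≈ 21.87 dB
∠H = 45.52° − 8.00° = 37.52°

At s = jω = j100:
zero (s+4): 4 + j100 → |·| = √(4²+100²) = √10016 ≈ 100.08, ∠ = arctan(100/4) ≈ 87.71°
zero (s+441): 441 + j100 → |·| = √(441²+100²) = √204481 ≈ 452.2, ∠ = arctan(100/441) ≈ 12.78°
pole (s+40): 40 + j100 → |·| = √(40²+100²) = √11600 ≈ 107.7, ∠ = arctan(100/40) ≈ 68.20°
pole (s+100): 100 + j100 → |·| = √(100²+100²) = √20000 ≈ 141.42, ∠ = arctan(100/100) ≈ 45.00°
|H| = 20 · 45256 / 15231 ≈ 59.426
Gain = 20 log₁₀(59.426) ≈ 35.48 dB
∠H = 100.49° − 113.20° = -12.71°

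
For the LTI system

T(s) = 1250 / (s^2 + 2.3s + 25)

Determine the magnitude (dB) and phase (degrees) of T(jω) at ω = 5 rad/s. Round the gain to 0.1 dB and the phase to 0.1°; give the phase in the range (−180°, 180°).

40.7 dB, -90.0°

At s = jω = j5:
quadratic: (j5)² + 2.3·j5 + 25 = 0 + j11.5 → |·| ≈ 11.5, ∠ ≈ 90.00°
|T| = 1250 / 11.5 ≈ 108.7
Gain = 20 log₁₀(108.7) ≈ 40.72 dB
∠T = 0.00° − 90.00° = -90.00°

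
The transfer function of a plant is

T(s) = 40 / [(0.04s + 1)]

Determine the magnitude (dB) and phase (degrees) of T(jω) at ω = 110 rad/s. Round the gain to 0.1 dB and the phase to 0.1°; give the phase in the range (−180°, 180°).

At ω = 110 rad/s:
pole (1 + j110·0.04) = 1 + j4.4 → |·| ≈ 4.5122, ∠ ≈ 77.20°
|T| = 40 · 1 / (4.5122) ≈ 8.8649
Gain = 20 log₁₀(8.8649) ≈ 18.95 dB
∠T = (0°) − (77.20°) = -77.20°

19.0 dB, -77.2°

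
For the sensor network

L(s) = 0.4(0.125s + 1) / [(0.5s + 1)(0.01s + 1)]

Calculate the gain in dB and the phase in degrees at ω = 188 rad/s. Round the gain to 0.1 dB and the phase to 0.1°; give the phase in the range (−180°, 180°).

At ω = 188 rad/s:
zero (1 + j188·0.125) = 1 + j23.5 → |·| ≈ 23.521, ∠ ≈ 87.56°
pole (1 + j188·0.5) = 1 + j94 → |·| ≈ 94.005, ∠ ≈ 89.39°
pole (1 + j188·0.01) = 1 + j1.88 → |·| ≈ 2.1294, ∠ ≈ 61.99°
|L| = 0.4 · 23.521 / (94.005 · 2.1294) ≈ 0.047001
Gain = 20 log₁₀(0.047001) ≈ -26.56 dB
∠L = (87.56°) − (89.39° + 61.99°) = -63.82°

-26.6 dB, -63.8°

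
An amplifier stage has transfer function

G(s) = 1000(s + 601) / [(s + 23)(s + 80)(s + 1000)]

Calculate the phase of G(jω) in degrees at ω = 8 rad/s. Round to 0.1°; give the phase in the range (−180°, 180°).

At s = jω = j8:
zero (s+601): 601 + j8 → |·| = √(601²+8²) = √361265 ≈ 601.05, ∠ = arctan(8/601) ≈ 0.76°
pole (s+23): 23 + j8 → |·| = √(23²+8²) = √593 ≈ 24.352, ∠ = arctan(8/23) ≈ 19.18°
pole (s+80): 80 + j8 → |·| = √(80²+8²) = √6464 ≈ 80.399, ∠ = arctan(8/80) ≈ 5.71°
pole (s+1000): 1000 + j8 → |·| = √(1000²+8²) = √1000064 ≈ 1000, ∠ = arctan(8/1000) ≈ 0.46°
∠G = 0.76° − 25.35° = -24.59°

-24.6°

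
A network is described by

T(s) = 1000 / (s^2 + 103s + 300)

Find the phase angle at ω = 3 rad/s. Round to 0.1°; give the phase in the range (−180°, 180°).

-46.7°

Substitute s = j3:
Numerator: 1000 = 1000 + j0
Denominator: (j3)^2 + 103(j3) + 300 = 291 + j309
|N| = √(1000² + 0²) ≈ 1000, ∠N ≈ 0.00°
|D| = √(291² + 309²) ≈ 424.45, ∠D ≈ 46.72°
∠T = 0.00° − 46.72° = -46.72°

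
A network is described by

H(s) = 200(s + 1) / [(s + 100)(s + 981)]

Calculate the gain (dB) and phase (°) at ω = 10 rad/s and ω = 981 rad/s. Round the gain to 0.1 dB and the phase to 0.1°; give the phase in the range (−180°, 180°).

At s = jω = j10:
zero (s+1): 1 + j10 → |·| = √(1²+10²) = √101 ≈ 10.05, ∠ = arctan(10/1) ≈ 84.29°
pole (s+100): 100 + j10 → |·| = √(100²+10²) = √10100 ≈ 100.5, ∠ = arctan(10/100) ≈ 5.71°
pole (s+981): 981 + j10 → |·| = √(981²+10²) = √962461 ≈ 981.05, ∠ = arctan(10/981) ≈ 0.58°
|H| = 200 · 10.05 / 98596 ≈ 0.020386
Gain = 20 log₁₀(0.020386) ≈ -33.81 dB
∠H = 84.29° − 6.29° = 78.00°

At s = jω = j981:
zero (s+1): 1 + j981 → |·| = √(1²+981²) = √962362 ≈ 981, ∠ = arctan(981/1) ≈ 89.94°
pole (s+100): 100 + j981 → |·| = √(100²+981²) = √972361 ≈ 986.08, ∠ = arctan(981/100) ≈ 84.18°
pole (s+981): 981 + j981 → |·| = √(981²+981²) = √1924722 ≈ 1387.3, ∠ = arctan(981/981) ≈ 45.00°
|H| = 200 · 981 / 1.368e+06 ≈ 0.14342
Gain = 20 log₁₀(0.14342) ≈ -16.87 dB
∠H = 89.94° − 129.18° = -39.24°

ω = 10: -33.8 dB, 78.0°; ω = 981: -16.9 dB, -39.2°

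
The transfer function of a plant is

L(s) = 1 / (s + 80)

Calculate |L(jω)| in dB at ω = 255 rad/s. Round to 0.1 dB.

At s = jω = j255:
pole (s+80): 80 + j255 → |·| = √(80²+255²) = √71425 ≈ 267.25, ∠ = arctan(255/80) ≈ 72.58°
|L| = 1 / 267.25 ≈ 0.0037418
Gain = 20 log₁₀(0.0037418) ≈ -48.54 dB

-48.5 dB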